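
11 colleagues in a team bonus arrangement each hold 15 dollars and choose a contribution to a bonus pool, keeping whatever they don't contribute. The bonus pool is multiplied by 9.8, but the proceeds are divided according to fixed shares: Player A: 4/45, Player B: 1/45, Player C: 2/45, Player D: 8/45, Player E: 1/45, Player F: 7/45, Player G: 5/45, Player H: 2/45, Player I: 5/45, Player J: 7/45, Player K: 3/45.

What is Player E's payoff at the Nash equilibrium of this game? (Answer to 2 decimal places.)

31.33 dollars

A player with share s gets back 9.8·s per unit contributed, so full contribution is dominant for anyone with s > 1/9.8 = 0.1020 and zero contribution is dominant for anyone below.
Player D, Player F, Player G, Player I and Player J are above the threshold, contributing 15 each; the remaining 6 contribute 0. Total contributed: 75.
Player E keeps 15 and receives 9.8 × 75 × 1/45 = 16.33 from the bonus pool, for a payoff of 31.33.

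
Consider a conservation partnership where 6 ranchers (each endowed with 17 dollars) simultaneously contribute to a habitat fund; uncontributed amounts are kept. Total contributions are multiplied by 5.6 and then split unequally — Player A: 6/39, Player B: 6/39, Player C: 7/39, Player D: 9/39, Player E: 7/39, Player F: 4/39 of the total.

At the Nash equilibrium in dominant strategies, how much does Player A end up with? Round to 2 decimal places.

60.94 dollars

Player j's private return per contributed unit is 5.6 × (j's share). Contributing is weakly dominant for j when that share is at least 1/5.6 = 0.1786, and contributing 0 is dominant otherwise.
The shares above 0.1786 belong to Player C, Player D and Player E, contributing 17 each; the remaining 3 contribute 0. Total contributed: 51.
Player A keeps 17 and receives 5.6 × 51 × 6/39 = 43.94 from the habitat fund, for a payoff of 60.94.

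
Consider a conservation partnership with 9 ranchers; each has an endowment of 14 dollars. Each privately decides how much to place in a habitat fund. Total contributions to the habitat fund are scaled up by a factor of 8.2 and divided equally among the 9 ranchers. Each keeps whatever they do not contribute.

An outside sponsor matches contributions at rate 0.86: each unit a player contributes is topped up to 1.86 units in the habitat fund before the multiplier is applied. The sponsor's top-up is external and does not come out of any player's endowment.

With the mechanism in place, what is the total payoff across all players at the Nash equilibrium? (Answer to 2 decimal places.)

Under the mechanism each unit contributed yields 8.2 × 1.86 / 9 = 1.6947 back to its contributor per unit of net cost, which exceeds 1, making full contribution the dominant choice for everyone.
So the Nash equilibrium is full contribution by all 9; the group earns 8.2 × 1.86 × 126 = 1921.75.

1921.75 dollars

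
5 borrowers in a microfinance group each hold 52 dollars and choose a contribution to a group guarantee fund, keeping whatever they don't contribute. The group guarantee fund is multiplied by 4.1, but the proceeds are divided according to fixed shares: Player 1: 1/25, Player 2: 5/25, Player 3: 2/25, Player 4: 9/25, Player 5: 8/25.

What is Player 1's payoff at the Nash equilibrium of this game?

Each unit j contributes comes back to j as 4.1 × (j's share), so j prefers to contribute only if that share exceeds 1/4.1 = 0.2439; otherwise keeping the unit dominates.
Player 4 and Player 5 clear that bar, contributing 52 each; the remaining 3 contribute 0. Total contributed: 104.
Player 1 keeps 52 and receives 4.1 × 104 × 1/25 = 17.06 from the group guarantee fund, for a payoff of 69.06.

69.06 dollars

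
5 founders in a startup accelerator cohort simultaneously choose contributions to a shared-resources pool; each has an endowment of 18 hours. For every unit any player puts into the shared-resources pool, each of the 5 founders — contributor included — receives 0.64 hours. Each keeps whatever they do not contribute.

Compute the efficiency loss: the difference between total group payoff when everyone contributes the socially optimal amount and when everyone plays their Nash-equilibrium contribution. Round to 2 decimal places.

198.00 hours

The private return per contributed unit is 0.64 < 1, so contributing 0 is dominant for every player. At the Nash equilibrium everyone keeps their 18, and the group total is 5 × 18 = 90.
Each contributed unit returns 3.200 to the group as a whole (0.64 to each of 5 players), which exceeds 1, so the social optimum is full contribution: group total = 3.200 × 90 = 288.00.
Efficiency loss = 288.00 − 90 = 198.00.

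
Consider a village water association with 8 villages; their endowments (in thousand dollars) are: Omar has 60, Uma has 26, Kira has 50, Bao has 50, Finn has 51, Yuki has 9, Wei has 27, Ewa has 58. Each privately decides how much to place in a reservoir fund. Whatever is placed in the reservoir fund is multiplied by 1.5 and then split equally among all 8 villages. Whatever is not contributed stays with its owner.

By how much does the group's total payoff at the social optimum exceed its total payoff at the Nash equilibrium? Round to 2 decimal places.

165.50 thousand dollars

The private return per contributed unit is 1.5/8 = 0.1875 < 1 for every player regardless of endowment, so the Nash equilibrium is zero contribution and the group total is Σ E_j = 60 + 26 + 50 + 50 + 51 + 9 + 27 + 58 = 331.
Each contributed unit returns 1.500 to the group, so the social optimum is full contribution by everyone: group total = 1.500 × 331 = 496.50.
Efficiency loss = (1.500 − 1) × 331 = 165.50.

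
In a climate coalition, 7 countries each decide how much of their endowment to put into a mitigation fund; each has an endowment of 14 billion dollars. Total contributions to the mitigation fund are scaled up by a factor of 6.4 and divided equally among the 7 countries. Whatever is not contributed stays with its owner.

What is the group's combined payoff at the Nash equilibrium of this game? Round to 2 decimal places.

Each contributed unit returns 6.4/7 = 0.9143 to its contributor — below 1 — so contributing 0 is dominant for every player. At the Nash equilibrium everyone keeps their 14, and the group total is 7 × 14 = 98.

98.00 billion dollars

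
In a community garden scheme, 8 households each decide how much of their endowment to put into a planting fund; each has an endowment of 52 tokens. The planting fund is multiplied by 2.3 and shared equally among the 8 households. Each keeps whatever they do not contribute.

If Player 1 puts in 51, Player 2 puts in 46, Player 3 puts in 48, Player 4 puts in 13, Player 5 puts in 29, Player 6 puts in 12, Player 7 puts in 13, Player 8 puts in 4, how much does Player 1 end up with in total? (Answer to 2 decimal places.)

Total contributed: 51 + 46 + 48 + 13 + 29 + 12 + 13 + 4 = 216.
Each receives 2.3 × 216 / 8 = 62.10 from the planting fund.
Player 1 keeps 52 − 51 = 1, so Player 1's payoff is 1 + 62.10 = 63.10.

63.10 tokens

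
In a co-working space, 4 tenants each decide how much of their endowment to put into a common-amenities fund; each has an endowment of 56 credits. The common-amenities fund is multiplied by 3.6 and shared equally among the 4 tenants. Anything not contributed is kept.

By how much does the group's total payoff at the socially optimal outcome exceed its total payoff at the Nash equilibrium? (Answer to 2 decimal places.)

582.40 credits

Each contributed unit returns 3.6/4 = 0.9000 to its contributor — below 1 — so contributing 0 is dominant for every player. At the Nash equilibrium everyone keeps their 56, and the group total is 4 × 56 = 224.
Each contributed unit returns 3.600 to the group as a whole (0.9000 to each of 4 players), which exceeds 1, so the social optimum is full contribution: group total = 3.600 × 224 = 806.40.
Efficiency loss = 806.40 − 224 = 582.40.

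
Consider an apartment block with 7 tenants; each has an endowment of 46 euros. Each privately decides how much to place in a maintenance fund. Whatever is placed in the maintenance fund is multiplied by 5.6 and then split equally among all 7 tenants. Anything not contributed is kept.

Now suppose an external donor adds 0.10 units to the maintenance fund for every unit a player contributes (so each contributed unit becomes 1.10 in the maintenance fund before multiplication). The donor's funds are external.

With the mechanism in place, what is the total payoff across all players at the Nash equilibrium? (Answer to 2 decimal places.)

With the mechanism, a contributed unit returns 5.6 × 1.10 / 7 = 0.8800 per unit of net cost — still below 1 — so contributing 0 remains dominant for every player.
At the Nash equilibrium no one contributes; group total payoff = 7 × 46 = 322.

322.00 euros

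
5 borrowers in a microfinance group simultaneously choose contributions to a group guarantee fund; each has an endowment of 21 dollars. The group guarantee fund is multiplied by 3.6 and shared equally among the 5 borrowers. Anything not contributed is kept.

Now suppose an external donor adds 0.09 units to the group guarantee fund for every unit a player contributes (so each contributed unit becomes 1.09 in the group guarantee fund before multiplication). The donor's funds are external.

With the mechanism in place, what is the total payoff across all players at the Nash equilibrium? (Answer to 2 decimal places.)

With the mechanism, a contributed unit returns 3.6 × 1.09 / 5 = 0.7848 per unit of net cost — still below 1 — so contributing 0 remains dominant for every player.
At the Nash equilibrium no one contributes; group total payoff = 5 × 21 = 105.

105.00 dollars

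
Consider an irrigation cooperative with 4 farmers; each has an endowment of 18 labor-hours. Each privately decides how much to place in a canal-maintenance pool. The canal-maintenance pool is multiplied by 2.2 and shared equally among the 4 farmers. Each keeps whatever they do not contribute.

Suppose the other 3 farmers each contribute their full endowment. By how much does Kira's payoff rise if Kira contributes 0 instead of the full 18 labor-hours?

Switching from a contribution of 18 to 0 lets Kira keep an extra 18 labor-hours, but lowers the canal-maintenance pool by 18, which costs Kira their own share of that drop: 2.2/4 × 18 = 9.90.
Net gain = 18 − 9.90 = 8.10. The private return per contributed unit (0.5500) is below 1, so free-riding is indeed the best response regardless of what the others do.

8.10 labor-hours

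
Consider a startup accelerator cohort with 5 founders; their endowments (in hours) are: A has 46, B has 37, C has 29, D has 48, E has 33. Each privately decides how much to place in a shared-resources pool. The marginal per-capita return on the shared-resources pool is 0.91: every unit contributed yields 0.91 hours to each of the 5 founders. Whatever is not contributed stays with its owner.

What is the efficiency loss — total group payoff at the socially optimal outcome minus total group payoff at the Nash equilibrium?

The private return per contributed unit is 0.91 < 1 for everyone, so the Nash equilibrium is zero contribution and the group total is Σ E_j = 46 + 37 + 29 + 48 + 33 = 193.
Each contributed unit returns 4.550 to the group, so the social optimum is full contribution by everyone: group total = 4.550 × 193 = 878.15.
Efficiency loss = (4.550 − 1) × 193 = 685.15.

685.15 hours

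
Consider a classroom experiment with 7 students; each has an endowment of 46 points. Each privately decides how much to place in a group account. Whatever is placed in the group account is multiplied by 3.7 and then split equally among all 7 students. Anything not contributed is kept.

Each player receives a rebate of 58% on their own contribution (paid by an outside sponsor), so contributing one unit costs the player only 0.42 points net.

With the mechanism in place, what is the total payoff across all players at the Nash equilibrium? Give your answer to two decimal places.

1378.16 points

Under the mechanism each unit contributed yields (3.7/7) / 0.42 = 1.2585 back to its contributor per unit of net cost, which exceeds 1, making full contribution the dominant choice for everyone.
At the Nash equilibrium everyone contributes 46. Group total payoff = 7 × (46 × 0.58 + 3.7 × 46) = 1378.16.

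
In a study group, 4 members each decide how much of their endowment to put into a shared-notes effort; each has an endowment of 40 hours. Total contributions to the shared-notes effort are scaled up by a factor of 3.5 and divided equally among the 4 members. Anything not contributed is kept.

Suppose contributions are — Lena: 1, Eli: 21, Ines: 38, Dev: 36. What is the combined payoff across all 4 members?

Total contributed: 1 + 21 + 38 + 36 = 96; total kept: 4 × 40 − 96 = 64.
The shared-notes effort pays out 3.5 × 96 = 336.00 in aggregate.
Group total = 64 + 336.00 = 400.00.

400.00 hours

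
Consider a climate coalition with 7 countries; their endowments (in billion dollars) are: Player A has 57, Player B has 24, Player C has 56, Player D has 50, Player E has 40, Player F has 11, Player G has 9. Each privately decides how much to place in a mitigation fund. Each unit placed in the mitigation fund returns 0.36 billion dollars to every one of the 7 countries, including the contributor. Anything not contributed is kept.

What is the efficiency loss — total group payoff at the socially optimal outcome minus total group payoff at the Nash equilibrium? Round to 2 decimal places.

The private return per contributed unit is 0.36 < 1 for everyone, so the Nash equilibrium is zero contribution and the group total is Σ E_j = 57 + 24 + 56 + 50 + 40 + 11 + 9 = 247.
Each contributed unit returns 2.520 to the group, so the social optimum is full contribution by everyone: group total = 2.520 × 247 = 622.44.
Efficiency loss = (2.520 − 1) × 247 = 375.44.

375.44 billion dollars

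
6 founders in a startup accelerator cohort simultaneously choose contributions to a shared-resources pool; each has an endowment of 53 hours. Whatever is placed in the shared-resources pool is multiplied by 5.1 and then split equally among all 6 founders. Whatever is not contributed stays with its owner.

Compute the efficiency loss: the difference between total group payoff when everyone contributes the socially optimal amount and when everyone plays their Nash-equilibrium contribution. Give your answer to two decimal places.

Each contributed unit returns 5.1/6 = 0.8500 to its contributor — below 1 — so contributing 0 is dominant for every player. At the Nash equilibrium everyone keeps their 53, and the group total is 6 × 53 = 318.
Each contributed unit returns 5.100 to the group as a whole (0.8500 to each of 6 players), which exceeds 1, so the social optimum is full contribution: group total = 5.100 × 318 = 1621.80.
Efficiency loss = 1621.80 − 318 = 1303.80.

1303.80 hours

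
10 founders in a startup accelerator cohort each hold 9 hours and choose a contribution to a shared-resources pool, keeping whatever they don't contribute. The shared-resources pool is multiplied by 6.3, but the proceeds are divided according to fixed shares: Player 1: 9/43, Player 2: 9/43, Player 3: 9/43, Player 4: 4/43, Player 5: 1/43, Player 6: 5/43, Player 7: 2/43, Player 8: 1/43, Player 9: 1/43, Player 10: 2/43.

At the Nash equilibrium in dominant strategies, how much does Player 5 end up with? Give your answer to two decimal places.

For player j, contributing a unit is worthwhile iff 6.3 × (j's share) ≥ 1, i.e. iff j's share is at least 0.1587.
The shares above 0.1587 belong to Player 1, Player 2 and Player 3, contributing 9 each; the remaining 7 contribute 0. Total contributed: 27.
Player 5 keeps 9 and receives 6.3 × 27 × 1/43 = 3.96 from the shared-resources pool, for a payoff of 12.96.

12.96 hours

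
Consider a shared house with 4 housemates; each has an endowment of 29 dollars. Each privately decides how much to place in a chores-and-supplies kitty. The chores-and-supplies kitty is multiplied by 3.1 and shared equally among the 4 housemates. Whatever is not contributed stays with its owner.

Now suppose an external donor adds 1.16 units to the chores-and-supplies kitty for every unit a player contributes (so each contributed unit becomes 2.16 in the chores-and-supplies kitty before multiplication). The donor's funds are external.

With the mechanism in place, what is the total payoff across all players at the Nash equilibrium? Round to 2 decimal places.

Under the mechanism each unit contributed yields 3.1 × 2.16 / 4 = 1.6740 back to its contributor per unit of net cost, which exceeds 1, making full contribution the dominant choice for everyone.
At the Nash equilibrium everyone contributes 29. Group total payoff = 3.1 × 2.16 × 116 = 776.74.

776.74 dollars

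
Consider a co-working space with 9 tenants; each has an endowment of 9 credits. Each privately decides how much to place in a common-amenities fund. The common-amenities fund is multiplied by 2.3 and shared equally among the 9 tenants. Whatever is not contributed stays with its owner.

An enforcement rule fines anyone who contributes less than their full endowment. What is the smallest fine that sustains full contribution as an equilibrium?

Given the others contribute fully, the best deviation is to contribute 0 (any partial contribution still incurs the fine and gives up units whose private return 0.2556 is below 1).
Deviating from 9 to 0 saves 9 credits but forfeits the deviator's share of the drop in the common-amenities fund: 2.3/9 × 9 = 2.30.
So the deviation gain is 9 − 2.30 = 6.70, and the fine must be at least 6.70 credits to wipe it out.

6.70 credits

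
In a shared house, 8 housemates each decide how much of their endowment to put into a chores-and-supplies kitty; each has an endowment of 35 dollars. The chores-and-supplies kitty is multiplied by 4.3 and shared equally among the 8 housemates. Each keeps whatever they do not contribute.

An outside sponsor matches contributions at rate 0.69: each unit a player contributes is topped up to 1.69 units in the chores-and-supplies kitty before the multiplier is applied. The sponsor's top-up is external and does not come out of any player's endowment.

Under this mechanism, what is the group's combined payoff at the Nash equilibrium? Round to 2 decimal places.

The effective private return is 4.3 × 1.69 / 8 = 0.9084, which is still under 1, so the mechanism doesn't change anyone's dominant strategy: zero contribution.
At the Nash equilibrium no one contributes; group total payoff = 8 × 35 = 280.

280.00 dollars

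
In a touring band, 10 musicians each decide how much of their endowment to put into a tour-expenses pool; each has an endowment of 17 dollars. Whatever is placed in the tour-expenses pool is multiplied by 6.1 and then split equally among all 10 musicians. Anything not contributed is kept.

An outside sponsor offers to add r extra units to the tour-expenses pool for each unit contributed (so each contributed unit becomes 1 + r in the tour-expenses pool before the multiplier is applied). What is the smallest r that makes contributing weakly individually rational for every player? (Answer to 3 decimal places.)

With matching at rate r, one contributed unit becomes (1 + r) in the tour-expenses pool and returns 6.1 × (1 + r) / 10 to the contributor.
Setting this equal to 1: 1 + r = 10/6.1 = 1.6393.
So the minimum matching rate is r = 1.6393 − 1 = 0.639.

0.639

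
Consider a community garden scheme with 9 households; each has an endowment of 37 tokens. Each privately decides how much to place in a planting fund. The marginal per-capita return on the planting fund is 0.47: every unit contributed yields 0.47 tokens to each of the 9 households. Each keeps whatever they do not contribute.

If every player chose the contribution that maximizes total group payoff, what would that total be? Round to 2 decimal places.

1408.59 tokens

Each contributed unit returns 4.230 to the group as a whole (0.47 to each of 9 players), which exceeds 1, so the social optimum is full contribution: group total = 4.230 × 333 = 1408.59.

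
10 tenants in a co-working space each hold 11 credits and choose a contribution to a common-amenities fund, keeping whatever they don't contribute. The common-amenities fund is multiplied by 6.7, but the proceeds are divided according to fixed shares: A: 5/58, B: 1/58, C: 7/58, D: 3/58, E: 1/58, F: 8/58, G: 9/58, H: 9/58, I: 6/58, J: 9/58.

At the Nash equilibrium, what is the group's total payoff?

For player j, contributing a unit is worthwhile iff 6.7 × (j's share) ≥ 1, i.e. iff j's share is at least 0.1493.
G, H and J are above the threshold, contributing 11 each; the remaining 7 contribute 0. Total contributed: 33.
The common-amenities fund pays out 6.7 × 33 = 221.10 in total (split across the unequal shares, but the aggregate is all that matters for the group sum).
The 7 free-riders keep 11 each, adding 77. Group total = 77 + 221.10 = 298.10.

298.10 credits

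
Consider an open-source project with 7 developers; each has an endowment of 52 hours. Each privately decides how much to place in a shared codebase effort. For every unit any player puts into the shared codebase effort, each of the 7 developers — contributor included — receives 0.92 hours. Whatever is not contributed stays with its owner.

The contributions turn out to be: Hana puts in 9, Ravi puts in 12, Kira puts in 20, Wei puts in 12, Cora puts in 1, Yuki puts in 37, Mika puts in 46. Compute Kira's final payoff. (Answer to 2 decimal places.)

Total contributed: 9 + 12 + 20 + 12 + 1 + 37 + 46 = 137.
Each receives 0.92 × 137 = 126.04 from the shared codebase effort.
Kira keeps 52 − 20 = 32, so Kira's payoff is 32 + 126.04 = 158.04.

158.04 hours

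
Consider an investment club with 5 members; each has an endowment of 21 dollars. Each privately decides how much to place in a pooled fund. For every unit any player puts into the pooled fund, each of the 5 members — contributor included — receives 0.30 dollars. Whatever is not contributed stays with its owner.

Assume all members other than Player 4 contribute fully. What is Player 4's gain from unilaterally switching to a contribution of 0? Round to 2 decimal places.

14.70 dollars

Switching from a contribution of 21 to 0 lets Player 4 keep an extra 21 dollars, but lowers the pooled fund by 21, which costs Player 4 their own share of that drop: 0.30 × 21 = 6.30.
Net gain = 21 − 6.30 = 14.70. The private return per contributed unit (0.30) is below 1, so free-riding is indeed the best response regardless of what the others do.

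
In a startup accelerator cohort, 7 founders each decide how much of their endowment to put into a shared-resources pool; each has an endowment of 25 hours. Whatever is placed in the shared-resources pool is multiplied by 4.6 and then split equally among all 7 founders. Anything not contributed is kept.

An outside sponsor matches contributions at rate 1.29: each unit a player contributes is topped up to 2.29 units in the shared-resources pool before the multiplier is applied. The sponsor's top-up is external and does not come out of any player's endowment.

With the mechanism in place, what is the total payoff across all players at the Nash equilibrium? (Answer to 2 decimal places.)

The effective private return per unit is now 4.6 × 2.29 / 7 = 1.5049 > 1, so every player's dominant strategy flips to full contribution.
At the Nash equilibrium everyone contributes 25. Group total payoff = 4.6 × 2.29 × 175 = 1843.45.

1843.45 hours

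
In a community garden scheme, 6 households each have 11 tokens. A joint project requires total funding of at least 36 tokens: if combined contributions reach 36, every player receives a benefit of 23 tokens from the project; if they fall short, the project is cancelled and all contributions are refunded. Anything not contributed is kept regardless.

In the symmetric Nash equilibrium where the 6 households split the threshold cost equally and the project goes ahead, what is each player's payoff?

Equal share of the threshold: 36/6 = 6.
At this profile no one gains by cutting their contribution: any cut drops the total below 36, the project is cancelled, contributions are refunded, and the deviator ends with 11, which is less than 11 − 6 + 23 = 28. Contributing more than 6 just wastes the excess. So contributing exactly 6 is a best response.
Each player's payoff: 11 − 6 + 23 = 28.

28 tokens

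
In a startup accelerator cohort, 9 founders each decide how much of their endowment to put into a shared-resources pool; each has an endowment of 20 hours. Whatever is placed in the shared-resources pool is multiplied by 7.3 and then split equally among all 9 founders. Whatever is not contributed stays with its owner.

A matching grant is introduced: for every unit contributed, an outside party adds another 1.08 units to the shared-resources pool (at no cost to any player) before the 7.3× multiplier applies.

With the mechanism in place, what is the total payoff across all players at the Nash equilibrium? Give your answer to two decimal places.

Under the mechanism each unit contributed yields 7.3 × 2.08 / 9 = 1.6871 back to its contributor per unit of net cost, which exceeds 1, making full contribution the dominant choice for everyone.
At the Nash equilibrium everyone contributes 20. Group total payoff = 7.3 × 2.08 × 180 = 2733.12.

2733.12 hours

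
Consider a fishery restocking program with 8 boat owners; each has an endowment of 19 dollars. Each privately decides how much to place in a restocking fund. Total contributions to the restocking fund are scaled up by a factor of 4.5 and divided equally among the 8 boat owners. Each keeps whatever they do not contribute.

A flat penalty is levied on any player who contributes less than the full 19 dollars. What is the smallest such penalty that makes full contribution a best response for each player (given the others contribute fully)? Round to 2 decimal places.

8.31 dollars

Given the others contribute fully, the best deviation is to contribute 0 (any partial contribution still incurs the fine and gives up units whose private return 0.5625 is below 1).
Deviating from 19 to 0 saves 19 dollars but forfeits the deviator's share of the drop in the restocking fund: 4.5/8 × 19 = 10.69.
So the deviation gain is 19 − 10.69 = 8.31, and the fine must be at least 8.31 dollars to wipe it out.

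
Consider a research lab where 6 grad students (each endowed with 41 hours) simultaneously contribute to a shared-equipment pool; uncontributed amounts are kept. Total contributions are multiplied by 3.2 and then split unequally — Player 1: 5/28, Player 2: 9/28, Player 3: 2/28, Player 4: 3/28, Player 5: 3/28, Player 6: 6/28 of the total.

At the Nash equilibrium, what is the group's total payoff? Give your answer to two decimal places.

336.20 hours

A player with share s gets back 3.2·s per unit contributed, so full contribution is dominant for anyone with s > 1/3.2 = 0.3125 and zero contribution is dominant for anyone below.
Player 2 alone (share 9/28) is above the threshold, contributing 41; the remaining 5 contribute 0. Total contributed: 41.
The shared-equipment pool pays out 3.2 × 41 = 131.20 in total (split across the unequal shares, but the aggregate is all that matters for the group sum).
The 5 free-riders keep 41 each, adding 205. Group total = 205 + 131.20 = 336.20.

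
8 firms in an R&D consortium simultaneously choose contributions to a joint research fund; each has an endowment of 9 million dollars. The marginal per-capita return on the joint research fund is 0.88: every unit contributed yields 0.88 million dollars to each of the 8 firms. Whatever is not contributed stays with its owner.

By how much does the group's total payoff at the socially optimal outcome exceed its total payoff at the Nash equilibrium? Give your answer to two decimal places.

434.88 million dollars

The private return per contributed unit is 0.88 < 1, so contributing 0 is dominant for every player. At the Nash equilibrium everyone keeps their 9, and the group total is 8 × 9 = 72.
Each contributed unit returns 7.040 to the group as a whole (0.88 to each of 8 players), which exceeds 1, so the social optimum is full contribution: group total = 7.040 × 72 = 506.88.
Efficiency loss = 506.88 − 72 = 434.88.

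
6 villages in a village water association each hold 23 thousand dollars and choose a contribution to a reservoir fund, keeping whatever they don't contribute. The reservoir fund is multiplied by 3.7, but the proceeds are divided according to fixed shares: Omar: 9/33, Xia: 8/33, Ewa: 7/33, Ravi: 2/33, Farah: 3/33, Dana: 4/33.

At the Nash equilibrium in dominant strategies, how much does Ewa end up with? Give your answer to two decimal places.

41.05 thousand dollars

For player j, contributing a unit is worthwhile iff 3.7 × (j's share) ≥ 1, i.e. iff j's share is at least 0.2703.
Omar alone (share 9/33) is above the threshold, contributing 23; the remaining 5 contribute 0. Total contributed: 23.
Ewa keeps 23 and receives 3.7 × 23 × 7/33 = 18.05 from the reservoir fund, for a payoff of 41.05.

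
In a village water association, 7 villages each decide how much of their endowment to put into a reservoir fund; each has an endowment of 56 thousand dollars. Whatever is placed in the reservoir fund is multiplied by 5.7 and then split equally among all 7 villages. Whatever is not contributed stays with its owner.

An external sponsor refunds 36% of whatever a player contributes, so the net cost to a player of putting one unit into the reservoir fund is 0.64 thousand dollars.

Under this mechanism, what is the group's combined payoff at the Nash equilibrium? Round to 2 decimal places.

2375.52 thousand dollars

Under the mechanism each unit contributed yields (5.7/7) / 0.64 = 1.2723 back to its contributor per unit of net cost, which exceeds 1, making full contribution the dominant choice for everyone.
At the Nash equilibrium everyone contributes 56. Group total payoff = 7 × (56 × 0.36 + 5.7 × 56) = 2375.52.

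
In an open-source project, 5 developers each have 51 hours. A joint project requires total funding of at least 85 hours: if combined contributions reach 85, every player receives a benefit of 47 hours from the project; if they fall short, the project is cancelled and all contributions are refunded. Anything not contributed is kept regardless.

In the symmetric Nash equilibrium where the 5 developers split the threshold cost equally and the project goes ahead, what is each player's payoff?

Equal share of the threshold: 85/5 = 17.
At this profile no one gains by cutting their contribution: any cut drops the total below 85, the project is cancelled, contributions are refunded, and the deviator ends with 51, which is less than 51 − 17 + 47 = 81. Contributing more than 17 just wastes the excess. So contributing exactly 17 is a best response.
Each player's payoff: 51 − 17 + 47 = 81.

81 hours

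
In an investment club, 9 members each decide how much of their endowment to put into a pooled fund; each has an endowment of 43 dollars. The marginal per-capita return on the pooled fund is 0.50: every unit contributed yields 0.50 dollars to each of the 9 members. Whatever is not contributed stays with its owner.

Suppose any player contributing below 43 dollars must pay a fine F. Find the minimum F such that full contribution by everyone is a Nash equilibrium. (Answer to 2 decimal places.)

21.50 dollars

Given the others contribute fully, the best deviation is to contribute 0 (any partial contribution still incurs the fine and gives up units whose private return 0.50 is below 1).
Deviating from 43 to 0 saves 43 dollars but forfeits the deviator's share of the drop in the pooled fund: 0.50 × 43 = 21.50.
So the deviation gain is 43 − 21.50 = 21.50, and the fine must be at least 21.50 dollars to wipe it out.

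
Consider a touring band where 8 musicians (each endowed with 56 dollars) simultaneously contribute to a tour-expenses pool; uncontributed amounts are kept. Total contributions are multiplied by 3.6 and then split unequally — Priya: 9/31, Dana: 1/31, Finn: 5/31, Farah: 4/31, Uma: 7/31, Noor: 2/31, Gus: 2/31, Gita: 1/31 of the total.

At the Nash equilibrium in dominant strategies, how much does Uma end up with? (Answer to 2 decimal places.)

Player j's private return per contributed unit is 3.6 × (j's share). Contributing is weakly dominant for j when that share is at least 1/3.6 = 0.2778, and contributing 0 is dominant otherwise.
Only Priya (9/31) clears that bar, contributing 56; the remaining 7 contribute 0. Total contributed: 56.
Uma keeps 56 and receives 3.6 × 56 × 7/31 = 45.52 from the tour-expenses pool, for a payoff of 101.52.

101.52 dollars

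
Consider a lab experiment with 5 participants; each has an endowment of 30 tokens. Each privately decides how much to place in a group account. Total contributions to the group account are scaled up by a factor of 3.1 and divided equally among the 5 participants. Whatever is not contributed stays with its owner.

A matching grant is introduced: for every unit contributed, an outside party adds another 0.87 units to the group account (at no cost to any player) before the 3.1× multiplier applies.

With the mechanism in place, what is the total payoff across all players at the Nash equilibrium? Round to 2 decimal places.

869.55 tokens

Under the mechanism each unit contributed yields 3.1 × 1.87 / 5 = 1.1594 back to its contributor per unit of net cost, which exceeds 1, making full contribution the dominant choice for everyone.
At the Nash equilibrium everyone contributes 30. Group total payoff = 3.1 × 1.87 × 150 = 869.55.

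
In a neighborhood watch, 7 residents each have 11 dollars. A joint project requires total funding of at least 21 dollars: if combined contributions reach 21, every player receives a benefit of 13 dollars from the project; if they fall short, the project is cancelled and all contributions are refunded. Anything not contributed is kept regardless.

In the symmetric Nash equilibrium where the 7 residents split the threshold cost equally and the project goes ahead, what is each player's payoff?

Equal share of the threshold: 21/7 = 3.
At this profile no one gains by cutting their contribution: any cut drops the total below 21, the project is cancelled, contributions are refunded, and the deviator ends with 11, which is less than 11 − 3 + 13 = 21. Contributing more than 3 just wastes the excess. So contributing exactly 3 is a best response.
Each player's payoff: 11 − 3 + 13 = 21.

21 dollars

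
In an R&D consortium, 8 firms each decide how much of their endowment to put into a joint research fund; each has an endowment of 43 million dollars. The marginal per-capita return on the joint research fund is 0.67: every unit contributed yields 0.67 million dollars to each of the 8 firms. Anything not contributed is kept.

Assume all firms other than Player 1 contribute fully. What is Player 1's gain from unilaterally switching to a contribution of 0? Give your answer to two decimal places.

Switching from a contribution of 43 to 0 lets Player 1 keep an extra 43 million dollars, but lowers the joint research fund by 43, which costs Player 1 their own share of that drop: 0.67 × 43 = 28.81.
Net gain = 43 − 28.81 = 14.19. The private return per contributed unit (0.67) is below 1, so free-riding is indeed the best response regardless of what the others do.

14.19 million dollars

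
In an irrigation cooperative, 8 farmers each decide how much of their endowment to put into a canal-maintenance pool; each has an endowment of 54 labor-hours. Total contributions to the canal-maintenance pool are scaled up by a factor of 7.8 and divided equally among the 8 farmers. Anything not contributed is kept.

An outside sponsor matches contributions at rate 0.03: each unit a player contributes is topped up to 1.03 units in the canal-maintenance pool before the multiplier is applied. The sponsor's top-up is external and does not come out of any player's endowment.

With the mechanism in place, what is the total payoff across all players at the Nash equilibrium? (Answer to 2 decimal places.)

3470.69 labor-hours

The effective private return per unit is now 7.8 × 1.03 / 8 = 1.0043 > 1, so every player's dominant strategy flips to full contribution.
So the Nash equilibrium is full contribution by all 8; the group earns 7.8 × 1.03 × 432 = 3470.69.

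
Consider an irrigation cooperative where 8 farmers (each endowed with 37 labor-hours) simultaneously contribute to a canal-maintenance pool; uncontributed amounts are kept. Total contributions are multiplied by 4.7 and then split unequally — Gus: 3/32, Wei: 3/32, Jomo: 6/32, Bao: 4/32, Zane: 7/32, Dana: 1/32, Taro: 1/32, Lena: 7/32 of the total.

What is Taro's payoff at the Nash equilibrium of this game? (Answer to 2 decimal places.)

47.87 labor-hours

Player j's private return per contributed unit is 4.7 × (j's share). Contributing is weakly dominant for j when that share is at least 1/4.7 = 0.2128, and contributing 0 is dominant otherwise.
Zane and Lena are above the threshold, contributing 37 each; the remaining 6 contribute 0. Total contributed: 74.
Taro keeps 37 and receives 4.7 × 74 × 1/32 = 10.87 from the canal-maintenance pool, for a payoff of 47.87.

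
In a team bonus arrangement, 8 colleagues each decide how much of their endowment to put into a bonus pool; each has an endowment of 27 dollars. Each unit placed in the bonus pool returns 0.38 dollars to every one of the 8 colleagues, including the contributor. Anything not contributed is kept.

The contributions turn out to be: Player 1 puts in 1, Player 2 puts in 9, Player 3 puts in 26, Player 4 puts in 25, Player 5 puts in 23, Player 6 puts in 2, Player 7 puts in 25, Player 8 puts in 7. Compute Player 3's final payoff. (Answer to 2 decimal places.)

45.84 dollars

Total contributed: 1 + 9 + 26 + 25 + 23 + 2 + 25 + 7 = 118.
Each receives 0.38 × 118 = 44.84 from the bonus pool.
Player 3 keeps 27 − 26 = 1, so Player 3's payoff is 1 + 44.84 = 45.84.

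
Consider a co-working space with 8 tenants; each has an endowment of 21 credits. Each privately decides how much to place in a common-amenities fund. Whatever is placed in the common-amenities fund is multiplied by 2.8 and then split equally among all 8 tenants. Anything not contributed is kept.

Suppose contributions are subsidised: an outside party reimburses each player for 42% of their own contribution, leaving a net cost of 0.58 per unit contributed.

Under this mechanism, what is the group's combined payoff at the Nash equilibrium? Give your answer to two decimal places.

With the mechanism, a contributed unit returns (2.8/8) / 0.58 = 0.6034 per unit of net cost — still below 1 — so contributing 0 remains dominant for every player.
Everyone keeps their endowment and the group total is 8 × 21 = 168.

168.00 credits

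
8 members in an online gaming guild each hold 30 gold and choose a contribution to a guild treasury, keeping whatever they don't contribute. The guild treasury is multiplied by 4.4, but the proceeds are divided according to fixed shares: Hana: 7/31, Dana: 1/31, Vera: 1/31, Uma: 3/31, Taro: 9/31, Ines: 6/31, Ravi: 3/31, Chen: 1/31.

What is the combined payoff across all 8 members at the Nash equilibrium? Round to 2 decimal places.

A player with share s gets back 4.4·s per unit contributed, so full contribution is dominant for anyone with s > 1/4.4 = 0.2273 and zero contribution is dominant for anyone below.
Taro alone (share 9/31) is above the threshold, contributing 30; the remaining 7 contribute 0. Total contributed: 30.
The guild treasury pays out 4.4 × 30 = 132.00 in total (split across the unequal shares, but the aggregate is all that matters for the group sum).
The 7 free-riders keep 30 each, adding 210. Group total = 210 + 132.00 = 342.00.

342.00 gold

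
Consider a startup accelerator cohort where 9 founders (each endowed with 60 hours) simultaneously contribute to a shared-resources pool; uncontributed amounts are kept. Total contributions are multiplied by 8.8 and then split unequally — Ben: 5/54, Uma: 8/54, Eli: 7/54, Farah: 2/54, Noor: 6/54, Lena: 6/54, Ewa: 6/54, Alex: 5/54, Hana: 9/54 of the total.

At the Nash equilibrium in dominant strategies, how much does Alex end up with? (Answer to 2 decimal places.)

206.67 hours

Each unit j contributes comes back to j as 8.8 × (j's share), so j prefers to contribute only if that share exceeds 1/8.8 = 0.1136; otherwise keeping the unit dominates.
Uma, Eli and Hana clear that bar, contributing 60 each; the remaining 6 contribute 0. Total contributed: 180.
Alex keeps 60 and receives 8.8 × 180 × 5/54 = 146.67 from the shared-resources pool, for a payoff of 206.67.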